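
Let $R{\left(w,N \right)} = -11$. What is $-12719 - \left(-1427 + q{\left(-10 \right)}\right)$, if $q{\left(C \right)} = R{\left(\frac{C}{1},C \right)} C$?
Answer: $-11402$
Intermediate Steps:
$q{\left(C \right)} = - 11 C$
$-12719 - \left(-1427 + q{\left(-10 \right)}\right) = -12719 + \left(1427 - \left(-11\right) \left(-10\right)\right) = -12719 + \left(1427 - 110\right) = -12719 + 1317 = -11402$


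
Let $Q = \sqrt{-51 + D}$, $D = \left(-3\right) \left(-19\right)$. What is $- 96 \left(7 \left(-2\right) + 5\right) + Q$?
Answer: $864 + \sqrt{6} \approx 866.45$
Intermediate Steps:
$D = 57$
$Q = \sqrt{6}$ ($Q = \sqrt{-51 + 57} = \sqrt{6} \approx 2.4495$)
$- 96 \left(7 \left(-2\right) + 5\right) + Q = - 96 \left(7 \left(-2\right) + 5\right) + \sqrt{6} = - 96 \left(-14 + 5\right) + \sqrt{6} = \left(-96\right) \left(-9\right) + \sqrt{6} = 864 + \sqrt{6}$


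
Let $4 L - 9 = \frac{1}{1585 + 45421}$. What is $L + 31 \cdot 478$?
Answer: $\frac{2786562687}{188024} \approx 14820.0$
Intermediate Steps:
$L = \frac{423055}{188024}$ ($L = \frac{9}{4} + \frac{1}{4 \left(1585 + 45421\right)} = \frac{9}{4} + \frac{1}{4 \cdot 47006} = \frac{9}{4} + \frac{1}{4} \cdot \frac{1}{47006} = \frac{9}{4} + \frac{1}{188024} = \frac{423055}{188024} \approx 2.25$)
$L + 31 \cdot 478 = \frac{423055}{188024} + 31 \cdot 478 = \frac{423055}{188024} + 14818 = \frac{2786562687}{188024}$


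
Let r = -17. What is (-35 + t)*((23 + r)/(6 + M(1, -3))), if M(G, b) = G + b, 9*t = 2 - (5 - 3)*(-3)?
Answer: -307/6 ≈ -51.167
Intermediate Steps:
t = 8/9 (t = (2 - (5 - 3)*(-3))/9 = (2 - 2*(-3))/9 = (2 - 1*(-6))/9 = (2 + 6)/9 = (⅑)*8 = 8/9 ≈ 0.88889)
(-35 + t)*((23 + r)/(6 + M(1, -3))) = (-35 + 8/9)*((23 - 17)/(6 + (1 - 3))) = -614/(3*(6 - 2)) = -614/(3*4) = -307/9*3/2 = -307/6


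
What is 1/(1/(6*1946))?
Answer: 11676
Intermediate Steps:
1/(1/(6*1946)) = 1/(1/11676) = 11676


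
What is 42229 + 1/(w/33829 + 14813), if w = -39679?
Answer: 21159655419071/501069298 ≈ 42229.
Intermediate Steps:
42229 + 1/(w/33829 + 14813) = 42229 + 1/(-39679/33829 + 14813) = 42229 + 1/(501069298/33829) = 42229 + 33829/501069298 = 21159655419071/501069298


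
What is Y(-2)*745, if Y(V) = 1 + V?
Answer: -745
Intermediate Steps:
Y(-2)*745 = (1 - 2)*745 = -1*745 = -745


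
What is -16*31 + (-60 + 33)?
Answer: -523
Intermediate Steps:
-16*31 + (-60 + 33) = -496 - 27 = -523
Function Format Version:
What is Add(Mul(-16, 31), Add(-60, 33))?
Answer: -523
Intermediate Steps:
Add(Mul(-16, 31), Add(-60, 33)) = Add(-496, -27) = -523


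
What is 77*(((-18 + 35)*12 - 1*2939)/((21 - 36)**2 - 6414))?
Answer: 210595/6189 ≈ 34.027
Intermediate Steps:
77*(((-18 + 35)*12 - 1*2939)/((21 - 36)**2 - 6414)) = 77*((17*12 - 2939)/((-15)**2 - 6414)) = 77*((204 - 2939)/(225 - 6414)) = 77*(-2735/(-6189)) = 77*(-2735*(-1/6189)) = 77*(2735/6189) = 210595/6189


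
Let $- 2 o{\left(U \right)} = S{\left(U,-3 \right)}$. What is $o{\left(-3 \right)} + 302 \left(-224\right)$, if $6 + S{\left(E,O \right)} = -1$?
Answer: $- \frac{135289}{2} \approx -67645.0$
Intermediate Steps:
$S{\left(E,O \right)} = -7$ ($S{\left(E,O \right)} = -6 - 1 = -7$)
$o{\left(U \right)} = \frac{7}{2}$ ($o{\left(U \right)} = \left(- \frac{1}{2}\right) \left(-7\right) = \frac{7}{2}$)
$o{\left(-3 \right)} + 302 \left(-224\right) = \frac{7}{2} + 302 \left(-224\right) = \frac{7}{2} - 67648 = - \frac{135289}{2}$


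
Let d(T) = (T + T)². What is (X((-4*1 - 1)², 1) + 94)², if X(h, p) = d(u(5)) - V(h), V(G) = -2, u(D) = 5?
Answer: 38416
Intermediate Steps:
d(T) = 4*T² (d(T) = (2*T)² = 4*T²)
X(h, p) = 102 (X(h, p) = 4*5² - 1*(-2) = 4*25 + 2 = 100 + 2 = 102)
(X((-4*1 - 1)², 1) + 94)² = (102 + 94)² = 196² = 38416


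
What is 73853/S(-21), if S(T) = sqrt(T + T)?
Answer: -73853*I*sqrt(42)/42 ≈ -11396.0*I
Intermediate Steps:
S(T) = sqrt(2)*sqrt(T) (S(T) = sqrt(2*T) = sqrt(2)*sqrt(T))
73853/S(-21) = 73853/((sqrt(2)*sqrt(-21))) = 73853/((sqrt(2)*(I*sqrt(21)))) = 73853/((I*sqrt(42))) = 73853*(-I*sqrt(42)/42) = -73853*I*sqrt(42)/42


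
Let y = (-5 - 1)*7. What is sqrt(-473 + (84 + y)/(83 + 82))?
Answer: 9*I*sqrt(17655)/55 ≈ 21.743*I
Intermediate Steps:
y = -42 (y = -6*7 = -42)
sqrt(-473 + (84 + y)/(83 + 82)) = sqrt(-473 + (84 - 42)/(83 + 82)) = sqrt(-473 + 42/165) = sqrt(-473 + 42*(1/165)) = sqrt(-473 + 14/55) = sqrt(-26001/55) = 9*I*sqrt(17655)/55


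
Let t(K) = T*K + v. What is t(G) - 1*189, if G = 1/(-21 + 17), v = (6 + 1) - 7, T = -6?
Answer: -375/2 ≈ -187.50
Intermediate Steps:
v = 0 (v = 7 - 7 = 0)
G = -1/4 (G = 1/(-4) = -1/4 ≈ -0.25000)
t(K) = -6*K (t(K) = -6*K + 0 = -6*K)
t(G) - 1*189 = -6*(-1/4) - 1*189 = 3/2 - 189 = -375/2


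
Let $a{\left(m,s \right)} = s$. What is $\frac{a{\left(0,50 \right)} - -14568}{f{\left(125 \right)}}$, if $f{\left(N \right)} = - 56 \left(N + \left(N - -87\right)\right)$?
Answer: $- \frac{7309}{9436} \approx -0.77459$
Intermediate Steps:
$f{\left(N \right)} = -4872 - 112 N$ ($f{\left(N \right)} = - 56 \left(N + \left(N + 87\right)\right) = - 56 \left(N + \left(87 + N\right)\right) = - 56 \left(87 + 2 N\right) = -4872 - 112 N$)
$\frac{a{\left(0,50 \right)} - -14568}{f{\left(125 \right)}} = \frac{50 - -14568}{-4872 - 14000} = \frac{50 + 14568}{-4872 - 14000} = \frac{14618}{-18872} = 14618 \left(- \frac{1}{18872}\right) = - \frac{7309}{9436}$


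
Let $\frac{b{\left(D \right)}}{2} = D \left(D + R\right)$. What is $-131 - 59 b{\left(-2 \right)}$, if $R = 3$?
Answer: $105$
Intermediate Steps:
$b{\left(D \right)} = 2 D \left(3 + D\right)$ ($b{\left(D \right)} = 2 D \left(D + 3\right) = 2 D \left(3 + D\right)$)
$-131 - 59 b{\left(-2 \right)} = -131 - 59 \cdot 2 \left(-2\right) \left(3 - 2\right) = -131 - 59 \cdot 2 \left(-2\right) 1 = -131 - -236 = -131 + 236 = 105$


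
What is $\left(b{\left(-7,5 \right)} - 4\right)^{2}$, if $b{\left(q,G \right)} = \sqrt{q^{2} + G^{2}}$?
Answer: $\left(4 - \sqrt{74}\right)^{2} \approx 21.181$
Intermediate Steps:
$b{\left(q,G \right)} = \sqrt{G^{2} + q^{2}}$
$\left(b{\left(-7,5 \right)} - 4\right)^{2} = \left(\sqrt{5^{2} + \left(-7\right)^{2}} - 4\right)^{2} = \left(\sqrt{25 + 49} - 4\right)^{2} = \left(\sqrt{74} - 4\right)^{2} = \left(-4 + \sqrt{74}\right)^{2}$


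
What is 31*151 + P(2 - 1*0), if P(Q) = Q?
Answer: 4683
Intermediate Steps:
31*151 + P(2 - 1*0) = 31*151 + (2 - 1*0) = 4681 + (2 + 0) = 4681 + 2 = 4683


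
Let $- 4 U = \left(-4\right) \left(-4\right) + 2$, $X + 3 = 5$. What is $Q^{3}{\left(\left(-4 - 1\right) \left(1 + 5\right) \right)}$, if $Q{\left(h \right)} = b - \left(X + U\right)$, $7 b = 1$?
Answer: $\frac{50653}{2744} \approx 18.46$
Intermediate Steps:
$X = 2$ ($X = -3 + 5 = 2$)
$U = - \frac{9}{2}$ ($U = - \frac{\left(-4\right) \left(-4\right) + 2}{4} = - \frac{16 + 2}{4} = \left(- \frac{1}{4}\right) 18 = - \frac{9}{2} \approx -4.5$)
$b = \frac{1}{7}$ ($b = \frac{1}{7} \cdot 1 = \frac{1}{7} \approx 0.14286$)
$Q{\left(h \right)} = \frac{37}{14}$ ($Q{\left(h \right)} = \frac{1}{7} - \left(2 - \frac{9}{2}\right) = \frac{1}{7} - - \frac{5}{2} = \frac{1}{7} + \frac{5}{2} = \frac{37}{14}$)
$Q^{3}{\left(\left(-4 - 1\right) \left(1 + 5\right) \right)} = \left(\frac{37}{14}\right)^{3} = \frac{50653}{2744}$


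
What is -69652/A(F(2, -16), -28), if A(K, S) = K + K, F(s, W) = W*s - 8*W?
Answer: -17413/48 ≈ -362.77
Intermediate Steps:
F(s, W) = -8*W + W*s
A(K, S) = 2*K
-69652/A(F(2, -16), -28) = -69652*(-1/(32*(-8 + 2))) = -69652/(2*(-16*(-6))) = -69652/(2*96) = -69652/192 = -69652*1/192 = -17413/48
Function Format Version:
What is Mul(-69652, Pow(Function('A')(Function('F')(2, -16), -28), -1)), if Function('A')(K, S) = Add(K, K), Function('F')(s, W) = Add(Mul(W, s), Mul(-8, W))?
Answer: Rational(-17413, 48) ≈ -362.77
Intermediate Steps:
Function('F')(s, W) = Add(Mul(-8, W), Mul(W, s))
Function('A')(K, S) = Mul(2, K)
Mul(-69652, Pow(Function('A')(Function('F')(2, -16), -28), -1)) = Mul(-69652, Pow(Mul(2, Mul(-16, Add(-8, 2))), -1)) = Mul(-69652, Pow(Mul(2, Mul(-16, -6)), -1)) = Mul(-69652, Pow(Mul(2, 96), -1)) = Mul(-69652, Pow(192, -1)) = Mul(-69652, Rational(1, 192)) = Rational(-17413, 48)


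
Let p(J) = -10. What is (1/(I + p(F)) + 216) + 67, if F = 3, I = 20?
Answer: 2831/10 ≈ 283.10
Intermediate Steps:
(1/(I + p(F)) + 216) + 67 = (1/(20 - 10) + 216) + 67 = (1/10 + 216) + 67 = (⅒ + 216) + 67 = 2161/10 + 67 = 2831/10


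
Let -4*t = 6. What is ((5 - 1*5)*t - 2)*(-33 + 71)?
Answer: -76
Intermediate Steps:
t = -3/2 (t = -¼*6 = -3/2 ≈ -1.5000)
((5 - 1*5)*t - 2)*(-33 + 71) = ((5 - 1*5)*(-3/2) - 2)*(-33 + 71) = ((5 - 5)*(-3/2) - 2)*38 = (0*(-3/2) - 2)*38 = (0 - 2)*38 = -2*38 = -76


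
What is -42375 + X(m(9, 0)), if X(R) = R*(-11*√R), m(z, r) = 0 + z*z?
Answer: -50394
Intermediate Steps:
m(z, r) = z² (m(z, r) = 0 + z² = z²)
X(R) = -11*R^(3/2)
-42375 + X(m(9, 0)) = -42375 - 11*(9²)^(3/2) = -42375 - 11*81^(3/2) = -42375 - 11*729 = -42375 - 8019 = -50394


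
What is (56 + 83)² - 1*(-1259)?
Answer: 20580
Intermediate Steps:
(56 + 83)² - 1*(-1259) = 139² + 1259 = 19321 + 1259 = 20580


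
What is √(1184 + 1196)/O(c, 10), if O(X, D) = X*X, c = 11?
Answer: 2*√595/121 ≈ 0.40318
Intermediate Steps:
O(X, D) = X²
√(1184 + 1196)/O(c, 10) = √(1184 + 1196)/(11²) = √2380/121 = (2*√595)*(1/121) = 2*√595/121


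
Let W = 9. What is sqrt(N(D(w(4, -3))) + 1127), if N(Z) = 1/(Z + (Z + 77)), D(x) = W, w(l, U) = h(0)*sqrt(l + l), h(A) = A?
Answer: sqrt(10171270)/95 ≈ 33.571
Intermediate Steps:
w(l, U) = 0 (w(l, U) = 0*sqrt(l + l) = 0*sqrt(2*l) = 0*(sqrt(2)*sqrt(l)) = 0)
D(x) = 9
N(Z) = 1/(77 + 2*Z) (N(Z) = 1/(Z + (77 + Z)) = 1/(77 + 2*Z))
sqrt(N(D(w(4, -3))) + 1127) = sqrt(1/(77 + 2*9) + 1127) = sqrt(1/(77 + 18) + 1127) = sqrt(1/95 + 1127) = sqrt(107066/95) = sqrt(10171270)/95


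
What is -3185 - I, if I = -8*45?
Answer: -2825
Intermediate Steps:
I = -360
-3185 - I = -3185 - 1*(-360) = -3185 + 360 = -2825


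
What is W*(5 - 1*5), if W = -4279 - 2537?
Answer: 0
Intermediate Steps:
W = -6816
W*(5 - 1*5) = -6816*(5 - 1*5) = -6816*(5 - 5) = -6816*0 = 0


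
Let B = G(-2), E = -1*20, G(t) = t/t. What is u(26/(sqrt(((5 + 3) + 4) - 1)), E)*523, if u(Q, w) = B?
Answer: 523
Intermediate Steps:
G(t) = 1
E = -20
B = 1
u(Q, w) = 1
u(26/(sqrt(((5 + 3) + 4) - 1)), E)*523 = 1*523 = 523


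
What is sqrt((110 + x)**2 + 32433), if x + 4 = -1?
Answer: sqrt(43458) ≈ 208.47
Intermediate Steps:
x = -5 (x = -4 - 1 = -5)
sqrt((110 + x)**2 + 32433) = sqrt((110 - 5)**2 + 32433) = sqrt(105**2 + 32433) = sqrt(11025 + 32433) = sqrt(43458)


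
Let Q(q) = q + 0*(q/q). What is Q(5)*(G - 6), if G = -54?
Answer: -300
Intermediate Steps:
Q(q) = q (Q(q) = q + 0*1 = q + 0 = q)
Q(5)*(G - 6) = 5*(-54 - 6) = 5*(-60) = -300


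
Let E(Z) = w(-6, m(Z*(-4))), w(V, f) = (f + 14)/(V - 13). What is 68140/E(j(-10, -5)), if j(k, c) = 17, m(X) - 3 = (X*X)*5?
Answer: -1294660/23137 ≈ -55.956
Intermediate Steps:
m(X) = 3 + 5*X² (m(X) = 3 + (X*X)*5 = 3 + X²*5 = 3 + 5*X²)
w(V, f) = (14 + f)/(-13 + V)
E(Z) = -17/19 - 80*Z²/19 (E(Z) = (14 + (3 + 5*(Z*(-4))²))/(-13 - 6) = (14 + (3 + 5*(-4*Z)²))/(-19) = -(14 + (3 + 5*(16*Z²)))/19 = -(14 + (3 + 80*Z²))/19 = -(17 + 80*Z²)/19 = -17/19 - 80*Z²/19)
68140/E(j(-10, -5)) = 68140/(-17/19 - 80/19*17²) = 68140/(-17/19 - 80/19*289) = 68140/(-17/19 - 23120/19) = 68140/(-23137/19) = 68140*(-19/23137) = -1294660/23137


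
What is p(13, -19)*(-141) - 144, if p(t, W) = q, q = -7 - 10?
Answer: 2253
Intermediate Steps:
q = -17
p(t, W) = -17
p(13, -19)*(-141) - 144 = -17*(-141) - 144 = 2397 - 144 = 2253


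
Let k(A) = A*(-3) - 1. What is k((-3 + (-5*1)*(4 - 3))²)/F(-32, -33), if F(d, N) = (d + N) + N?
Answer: 193/98 ≈ 1.9694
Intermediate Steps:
F(d, N) = d + 2*N (F(d, N) = (N + d) + N = d + 2*N)
k(A) = -1 - 3*A (k(A) = -3*A - 1 = -1 - 3*A)
k((-3 + (-5*1)*(4 - 3))²)/F(-32, -33) = (-1 - 3*(-3 + (-5*1)*(4 - 3))²)/(-32 + 2*(-33)) = (-1 - 3*(-3 - 5*1)²)/(-32 - 66) = (-1 - 3*(-3 - 5)²)/(-98) = (-1 - 3*(-8)²)*(-1/98) = (-1 - 3*64)*(-1/98) = (-1 - 192)*(-1/98) = -193*(-1/98) = 193/98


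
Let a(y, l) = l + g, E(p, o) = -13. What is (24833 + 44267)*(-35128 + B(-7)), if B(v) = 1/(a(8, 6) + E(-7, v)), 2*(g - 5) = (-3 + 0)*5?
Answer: -46119689400/19 ≈ -2.4274e+9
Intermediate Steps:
g = -5/2 (g = 5 + ((-3 + 0)*5)/2 = 5 + (-3*5)/2 = 5 + (½)*(-15) = 5 - 15/2 = -5/2 ≈ -2.5000)
a(y, l) = -5/2 + l (a(y, l) = l - 5/2 = -5/2 + l)
B(v) = -2/19 (B(v) = 1/((-5/2 + 6) - 13) = 1/(7/2 - 13) = 1/(-19/2) = -2/19)
(24833 + 44267)*(-35128 + B(-7)) = (24833 + 44267)*(-35128 - 2/19) = 69100*(-667434/19) = -46119689400/19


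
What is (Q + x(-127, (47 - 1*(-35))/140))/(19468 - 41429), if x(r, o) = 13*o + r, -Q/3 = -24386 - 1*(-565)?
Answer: -4994053/1537270 ≈ -3.2486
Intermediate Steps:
Q = 71463 (Q = -3*(-24386 - 1*(-565)) = -3*(-24386 + 565) = -3*(-23821) = 71463)
x(r, o) = r + 13*o
(Q + x(-127, (47 - 1*(-35))/140))/(19468 - 41429) = (71463 + (-127 + 13*((47 - 1*(-35))/140)))/(19468 - 41429) = (71463 + (-127 + 13*((47 + 35)*(1/140))))/(-21961) = (71463 + (-127 + 13*(82*(1/140))))*(-1/21961) = (71463 + (-127 + 13*(41/70)))*(-1/21961) = (71463 + (-127 + 533/70))*(-1/21961) = (71463 - 8357/70)*(-1/21961) = (4994053/70)*(-1/21961) = -4994053/1537270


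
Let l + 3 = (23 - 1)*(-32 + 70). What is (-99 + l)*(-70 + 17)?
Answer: -38902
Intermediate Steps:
l = 833 (l = -3 + (23 - 1)*(-32 + 70) = -3 + 22*38 = -3 + 836 = 833)
(-99 + l)*(-70 + 17) = (-99 + 833)*(-70 + 17) = 734*(-53) = -38902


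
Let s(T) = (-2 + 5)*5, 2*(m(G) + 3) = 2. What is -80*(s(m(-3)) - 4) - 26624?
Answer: -27504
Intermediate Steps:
m(G) = -2 (m(G) = -3 + (½)*2 = -3 + 1 = -2)
s(T) = 15 (s(T) = 3*5 = 15)
-80*(s(m(-3)) - 4) - 26624 = -80*(15 - 4) - 26624 = -80*11 - 26624 = -880 - 26624 = -27504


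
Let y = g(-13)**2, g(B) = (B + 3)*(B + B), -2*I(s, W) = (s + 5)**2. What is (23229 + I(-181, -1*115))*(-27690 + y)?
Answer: 308943310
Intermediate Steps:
I(s, W) = -(5 + s)**2/2 (I(s, W) = -(s + 5)**2/2 = -(5 + s)**2/2)
g(B) = 2*B*(3 + B) (g(B) = (3 + B)*(2*B) = 2*B*(3 + B))
y = 67600 (y = (2*(-13)*(3 - 13))**2 = (2*(-13)*(-10))**2 = 260**2 = 67600)
(23229 + I(-181, -1*115))*(-27690 + y) = (23229 - (5 - 181)**2/2)*(-27690 + 67600) = (23229 - 1/2*(-176)**2)*39910 = (23229 - 1/2*30976)*39910 = (23229 - 15488)*39910 = 7741*39910 = 308943310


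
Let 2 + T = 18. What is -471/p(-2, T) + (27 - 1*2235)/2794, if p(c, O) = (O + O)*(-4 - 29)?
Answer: -1399/4064 ≈ -0.34424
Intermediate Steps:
T = 16 (T = -2 + 18 = 16)
p(c, O) = -66*O (p(c, O) = (2*O)*(-33) = -66*O)
-471/p(-2, T) + (27 - 1*2235)/2794 = -471/((-66*16)) + (27 - 1*2235)/2794 = -471/(-1056) + (27 - 2235)*(1/2794) = -471*(-1/1056) - 2208*1/2794 = 157/352 - 1104/1397 = -1399/4064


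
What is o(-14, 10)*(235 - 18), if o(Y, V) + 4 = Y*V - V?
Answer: -33418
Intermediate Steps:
o(Y, V) = -4 - V + V*Y (o(Y, V) = -4 + (Y*V - V) = -4 + (V*Y - V) = -4 + (-V + V*Y) = -4 - V + V*Y)
o(-14, 10)*(235 - 18) = (-4 - 1*10 + 10*(-14))*(235 - 18) = (-4 - 10 - 140)*217 = -154*217 = -33418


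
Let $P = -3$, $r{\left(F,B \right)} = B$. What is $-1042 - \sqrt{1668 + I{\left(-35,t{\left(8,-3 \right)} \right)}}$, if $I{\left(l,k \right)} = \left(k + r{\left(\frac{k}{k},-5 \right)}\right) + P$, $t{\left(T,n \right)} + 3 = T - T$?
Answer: $-1042 - \sqrt{1657} \approx -1082.7$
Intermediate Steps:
$t{\left(T,n \right)} = -3$ ($t{\left(T,n \right)} = -3 + \left(T - T\right) = -3 + 0 = -3$)
$I{\left(l,k \right)} = -8 + k$ ($I{\left(l,k \right)} = \left(k - 5\right) - 3 = \left(-5 + k\right) - 3 = -8 + k$)
$-1042 - \sqrt{1668 + I{\left(-35,t{\left(8,-3 \right)} \right)}} = -1042 - \sqrt{1668 - 11} = -1042 - \sqrt{1657}$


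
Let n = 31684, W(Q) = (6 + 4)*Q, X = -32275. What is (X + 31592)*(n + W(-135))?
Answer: -20718122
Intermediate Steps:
W(Q) = 10*Q
(X + 31592)*(n + W(-135)) = (-32275 + 31592)*(31684 + 10*(-135)) = -683*(31684 - 1350) = -683*30334 = -20718122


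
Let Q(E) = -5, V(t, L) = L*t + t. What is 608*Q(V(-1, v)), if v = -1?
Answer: -3040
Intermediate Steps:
V(t, L) = t + L*t
608*Q(V(-1, v)) = 608*(-5) = -3040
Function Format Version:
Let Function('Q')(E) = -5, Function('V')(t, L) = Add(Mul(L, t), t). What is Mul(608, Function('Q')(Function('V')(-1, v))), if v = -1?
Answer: -3040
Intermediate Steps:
Function('V')(t, L) = Add(t, Mul(L, t))
Mul(608, Function('Q')(Function('V')(-1, v))) = Mul(608, -5) = -3040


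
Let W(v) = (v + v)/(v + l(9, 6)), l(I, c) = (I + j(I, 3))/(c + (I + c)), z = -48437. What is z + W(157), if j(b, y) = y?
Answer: -53423813/1103 ≈ -48435.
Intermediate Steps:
l(I, c) = (3 + I)/(I + 2*c) (l(I, c) = (I + 3)/(c + (I + c)) = (3 + I)/(I + 2*c))
W(v) = 2*v/(4/7 + v) (W(v) = (v + v)/(v + (3 + 9)/(9 + 2*6)) = (2*v)/(v + 12/(9 + 12)) = (2*v)/(v + 12/21) = (2*v)/(v + (1/21)*12) = (2*v)/(v + 4/7) = (2*v)/(4/7 + v) = 2*v/(4/7 + v))
z + W(157) = -48437 + 14*157/(4 + 7*157) = -48437 + 14*157/(4 + 1099) = -48437 + 14*157/1103 = -48437 + 14*157*(1/1103) = -48437 + 2198/1103 = -53423813/1103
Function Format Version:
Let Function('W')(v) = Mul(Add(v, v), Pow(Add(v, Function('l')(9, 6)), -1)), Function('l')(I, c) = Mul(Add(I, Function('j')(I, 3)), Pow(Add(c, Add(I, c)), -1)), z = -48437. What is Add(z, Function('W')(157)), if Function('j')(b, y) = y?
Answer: Rational(-53423813, 1103) ≈ -48435.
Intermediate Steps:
Function('l')(I, c) = Mul(Pow(Add(I, Mul(2, c)), -1), Add(3, I)) (Function('l')(I, c) = Mul(Add(I, 3), Pow(Add(c, Add(I, c)), -1)) = Mul(Add(3, I), Pow(Add(I, Mul(2, c)), -1)) = Mul(Pow(Add(I, Mul(2, c)), -1), Add(3, I)))
Function('W')(v) = Mul(2, v, Pow(Add(Rational(4, 7), v), -1)) (Function('W')(v) = Mul(Add(v, v), Pow(Add(v, Mul(Pow(Add(9, Mul(2, 6)), -1), Add(3, 9))), -1)) = Mul(Mul(2, v), Pow(Add(v, Mul(Pow(Add(9, 12), -1), 12)), -1)) = Mul(Mul(2, v), Pow(Add(v, Mul(Pow(21, -1), 12)), -1)) = Mul(Mul(2, v), Pow(Add(v, Mul(Rational(1, 21), 12)), -1)) = Mul(Mul(2, v), Pow(Add(v, Rational(4, 7)), -1)) = Mul(Mul(2, v), Pow(Add(Rational(4, 7), v), -1)) = Mul(2, v, Pow(Add(Rational(4, 7), v), -1)))
Add(z, Function('W')(157)) = Add(-48437, Mul(14, 157, Pow(Add(4, Mul(7, 157)), -1))) = Add(-48437, Mul(14, 157, Pow(Add(4, 1099), -1))) = Add(-48437, Mul(14, 157, Pow(1103, -1))) = Add(-48437, Mul(14, 157, Rational(1, 1103))) = Add(-48437, Rational(2198, 1103)) = Rational(-53423813, 1103)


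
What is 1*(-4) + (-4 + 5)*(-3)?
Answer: -7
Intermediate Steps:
1*(-4) + (-4 + 5)*(-3) = -4 + 1*(-3) = -4 - 3 = -7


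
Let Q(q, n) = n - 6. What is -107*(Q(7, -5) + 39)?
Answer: -2996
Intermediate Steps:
Q(q, n) = -6 + n
-107*(Q(7, -5) + 39) = -107*((-6 - 5) + 39) = -107*(-11 + 39) = -107*28 = -2996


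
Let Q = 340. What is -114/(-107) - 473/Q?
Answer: -11851/36380 ≈ -0.32576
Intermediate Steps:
-114/(-107) - 473/Q = -114/(-107) - 473/340 = -114*(-1/107) - 473*1/340 = 114/107 - 473/340 = -11851/36380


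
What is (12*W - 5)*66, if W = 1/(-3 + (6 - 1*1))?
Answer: 66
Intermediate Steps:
W = 1/2 (W = 1/(-3 + (6 - 1)) = 1/(-3 + 5) = 1/2 ≈ 0.50000)
(12*W - 5)*66 = (12*(1/2) - 5)*66 = (6 - 5)*66 = 1*66 = 66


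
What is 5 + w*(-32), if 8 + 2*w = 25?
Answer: -267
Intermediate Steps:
w = 17/2 (w = -4 + (½)*25 = -4 + 25/2 = 17/2 ≈ 8.5000)
5 + w*(-32) = 5 + (17/2)*(-32) = 5 - 272 = -267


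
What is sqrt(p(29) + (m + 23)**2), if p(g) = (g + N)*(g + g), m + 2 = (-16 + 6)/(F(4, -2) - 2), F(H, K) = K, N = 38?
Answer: sqrt(17753)/2 ≈ 66.620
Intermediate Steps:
m = 1/2 (m = -2 + (-16 + 6)/(-2 - 2) = -2 - 10/(-4) = -2 - 10*(-1/4) = -2 + 5/2 = 1/2 ≈ 0.50000)
p(g) = 2*g*(38 + g) (p(g) = (g + 38)*(g + g) = (38 + g)*(2*g) = 2*g*(38 + g))
sqrt(p(29) + (m + 23)**2) = sqrt(2*29*(38 + 29) + (1/2 + 23)**2) = sqrt(2*29*67 + (47/2)**2) = sqrt(3886 + 2209/4) = sqrt(17753/4) = sqrt(17753)/2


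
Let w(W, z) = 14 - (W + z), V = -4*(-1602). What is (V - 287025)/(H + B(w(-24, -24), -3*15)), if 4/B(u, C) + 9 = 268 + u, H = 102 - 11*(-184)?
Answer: -90078057/682450 ≈ -131.99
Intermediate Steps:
V = 6408
w(W, z) = 14 - W - z (w(W, z) = 14 + (-W - z) = 14 - W - z)
H = 2126 (H = 102 + 2024 = 2126)
B(u, C) = 4/(259 + u) (B(u, C) = 4/(-9 + (268 + u)) = 4/(259 + u))
(V - 287025)/(H + B(w(-24, -24), -3*15)) = (6408 - 287025)/(2126 + 4/(259 + (14 - 1*(-24) - 1*(-24)))) = -280617/(2126 + 4/(259 + (14 + 24 + 24))) = -280617/(2126 + 4/(259 + 62)) = -280617/(2126 + 4/321) = -280617/682450/321 = -280617*321/682450 = -90078057/682450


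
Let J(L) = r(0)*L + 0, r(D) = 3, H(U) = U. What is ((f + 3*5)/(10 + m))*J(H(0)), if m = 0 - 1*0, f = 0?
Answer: 0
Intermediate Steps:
m = 0 (m = 0 + 0 = 0)
J(L) = 3*L (J(L) = 3*L + 0 = 3*L)
((f + 3*5)/(10 + m))*J(H(0)) = ((0 + 3*5)/(10 + 0))*(3*0) = ((0 + 15)/10)*0 = (15*(1/10))*0 = (3/2)*0 = 0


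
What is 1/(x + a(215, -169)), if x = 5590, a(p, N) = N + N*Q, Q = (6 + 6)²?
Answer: -1/18915 ≈ -5.2868e-5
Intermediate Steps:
Q = 144 (Q = 12² = 144)
a(p, N) = 145*N (a(p, N) = N + N*144 = N + 144*N = 145*N)
1/(x + a(215, -169)) = 1/(5590 + 145*(-169)) = 1/(5590 - 24505) = 1/(-18915) = -1/18915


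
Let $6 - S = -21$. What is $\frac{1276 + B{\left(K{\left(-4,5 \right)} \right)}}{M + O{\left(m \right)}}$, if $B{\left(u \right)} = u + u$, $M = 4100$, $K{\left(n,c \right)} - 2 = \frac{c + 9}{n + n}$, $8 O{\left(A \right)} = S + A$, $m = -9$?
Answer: $\frac{5106}{16409} \approx 0.31117$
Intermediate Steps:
$S = 27$ ($S = 6 - -21 = 6 + 21 = 27$)
$O{\left(A \right)} = \frac{27}{8} + \frac{A}{8}$ ($O{\left(A \right)} = \frac{27 + A}{8} = \frac{27}{8} + \frac{A}{8}$)
$K{\left(n,c \right)} = 2 + \frac{9 + c}{2 n}$ ($K{\left(n,c \right)} = 2 + \frac{c + 9}{n + n} = 2 + \frac{9 + c}{2 n}$)
$B{\left(u \right)} = 2 u$
$\frac{1276 + B{\left(K{\left(-4,5 \right)} \right)}}{M + O{\left(m \right)}} = \frac{1276 + 2 \frac{9 + 5 + 4 \left(-4\right)}{2 \left(-4\right)}}{4100 + \left(\frac{27}{8} + \frac{1}{8} \left(-9\right)\right)} = \frac{1276 + 2 \cdot \frac{1}{2} \left(- \frac{1}{4}\right) \left(9 + 5 - 16\right)}{4100 + \left(\frac{27}{8} - \frac{9}{8}\right)} = \frac{1276 + 2 \cdot \frac{1}{2} \left(- \frac{1}{4}\right) \left(-2\right)}{4100 + \frac{9}{4}} = \frac{1276 + 2 \cdot \frac{1}{4}}{\frac{16409}{4}} = \left(1276 + \frac{1}{2}\right) \frac{4}{16409} = \frac{2553}{2} \cdot \frac{4}{16409} = \frac{5106}{16409}$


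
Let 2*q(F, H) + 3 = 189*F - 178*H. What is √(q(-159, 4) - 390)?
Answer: I*√15773 ≈ 125.59*I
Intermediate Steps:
q(F, H) = -3/2 - 89*H + 189*F/2 (q(F, H) = -3/2 + (189*F - 178*H)/2 = -3/2 + (-178*H + 189*F)/2 = -3/2 + (-89*H + 189*F/2) = -3/2 - 89*H + 189*F/2)
√(q(-159, 4) - 390) = √((-3/2 - 89*4 + (189/2)*(-159)) - 390) = √((-3/2 - 356 - 30051/2) - 390) = √(-15383 - 390) = √(-15773) = I*√15773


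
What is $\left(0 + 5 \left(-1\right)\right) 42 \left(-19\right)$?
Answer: $3990$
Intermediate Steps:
$\left(0 + 5 \left(-1\right)\right) 42 \left(-19\right) = \left(0 - 5\right) 42 \left(-19\right) = \left(-5\right) 42 \left(-19\right) = \left(-210\right) \left(-19\right) = 3990$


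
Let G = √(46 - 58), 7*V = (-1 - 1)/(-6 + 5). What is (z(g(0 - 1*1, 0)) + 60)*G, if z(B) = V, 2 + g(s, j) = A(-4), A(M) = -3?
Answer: 844*I*√3/7 ≈ 208.84*I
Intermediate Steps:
g(s, j) = -5 (g(s, j) = -2 - 3 = -5)
V = 2/7 (V = ((-1 - 1)/(-6 + 5))/7 = (-2/(-1))/7 = (-2*(-1))/7 = (⅐)*2 = 2/7 ≈ 0.28571)
z(B) = 2/7
G = 2*I*√3 (G = √(-12) = 2*I*√3 ≈ 3.4641*I)
(z(g(0 - 1*1, 0)) + 60)*G = (2/7 + 60)*(2*I*√3) = 422*(2*I*√3)/7 = 844*I*√3/7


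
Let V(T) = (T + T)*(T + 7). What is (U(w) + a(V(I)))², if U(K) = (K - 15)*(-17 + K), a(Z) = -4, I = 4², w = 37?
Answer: 190096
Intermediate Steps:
I = 16
V(T) = 2*T*(7 + T) (V(T) = (2*T)*(7 + T) = 2*T*(7 + T))
U(K) = (-17 + K)*(-15 + K) (U(K) = (-15 + K)*(-17 + K) = (-17 + K)*(-15 + K))
(U(w) + a(V(I)))² = ((255 + 37² - 32*37) - 4)² = ((255 + 1369 - 1184) - 4)² = (440 - 4)² = 436² = 190096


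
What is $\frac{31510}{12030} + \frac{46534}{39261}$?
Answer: $\frac{19965757}{5247887} \approx 3.8045$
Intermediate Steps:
$\frac{31510}{12030} + \frac{46534}{39261} = 31510 \cdot \frac{1}{12030} + 46534 \cdot \frac{1}{39261} = \frac{3151}{1203} + \frac{46534}{39261} = \frac{19965757}{5247887}$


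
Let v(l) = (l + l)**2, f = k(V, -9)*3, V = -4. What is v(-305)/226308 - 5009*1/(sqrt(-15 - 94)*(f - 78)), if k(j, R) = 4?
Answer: 93025/56577 - 5009*I*sqrt(109)/7194 ≈ 1.6442 - 7.2693*I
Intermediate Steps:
f = 12 (f = 4*3 = 12)
v(l) = 4*l**2 (v(l) = (2*l)**2 = 4*l**2)
v(-305)/226308 - 5009*1/(sqrt(-15 - 94)*(f - 78)) = (4*(-305)**2)/226308 - 5009*1/(sqrt(-15 - 94)*(12 - 78)) = (4*93025)*(1/226308) - 5009*I*sqrt(109)/7194 = 372100*(1/226308) - 5009*I*sqrt(109)/7194 = 93025/56577 - 5009*I*sqrt(109)/7194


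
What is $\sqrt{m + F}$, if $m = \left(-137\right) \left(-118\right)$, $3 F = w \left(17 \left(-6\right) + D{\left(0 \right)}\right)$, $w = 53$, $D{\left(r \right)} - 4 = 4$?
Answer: $\frac{2 \sqrt{32637}}{3} \approx 120.44$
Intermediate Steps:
$D{\left(r \right)} = 8$ ($D{\left(r \right)} = 4 + 4 = 8$)
$F = - \frac{4982}{3}$ ($F = \frac{53 \left(17 \left(-6\right) + 8\right)}{3} = \frac{53 \left(-102 + 8\right)}{3} = \frac{53 \left(-94\right)}{3} = \frac{1}{3} \left(-4982\right) = - \frac{4982}{3} \approx -1660.7$)
$m = 16166$
$\sqrt{m + F} = \sqrt{16166 - \frac{4982}{3}} = \sqrt{\frac{43516}{3}} = \frac{2 \sqrt{32637}}{3}$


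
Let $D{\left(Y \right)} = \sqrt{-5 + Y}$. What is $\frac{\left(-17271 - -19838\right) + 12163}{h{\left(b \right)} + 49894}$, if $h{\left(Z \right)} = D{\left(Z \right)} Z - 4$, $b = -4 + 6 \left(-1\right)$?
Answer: $\frac{2449599}{8296712} + \frac{491 i \sqrt{15}}{8296712} \approx 0.29525 + 0.0002292 i$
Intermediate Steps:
$b = -10$ ($b = -4 - 6 = -10$)
$h{\left(Z \right)} = -4 + Z \sqrt{-5 + Z}$ ($h{\left(Z \right)} = \sqrt{-5 + Z} Z - 4 = Z \sqrt{-5 + Z} - 4 = -4 + Z \sqrt{-5 + Z}$)
$\frac{\left(-17271 - -19838\right) + 12163}{h{\left(b \right)} + 49894} = \frac{\left(-17271 - -19838\right) + 12163}{\left(-4 - 10 \sqrt{-5 - 10}\right) + 49894} = \frac{\left(-17271 + 19838\right) + 12163}{\left(-4 - 10 \sqrt{-15}\right) + 49894} = \frac{2567 + 12163}{\left(-4 - 10 i \sqrt{15}\right) + 49894} = \frac{14730}{\left(-4 - 10 i \sqrt{15}\right) + 49894} = \frac{14730}{49890 - 10 i \sqrt{15}}$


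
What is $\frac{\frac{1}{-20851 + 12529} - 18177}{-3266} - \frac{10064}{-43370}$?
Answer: $\frac{3417036165439}{589390753620} \approx 5.7976$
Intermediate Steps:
$\frac{\frac{1}{-20851 + 12529} - 18177}{-3266} - \frac{10064}{-43370} = \left(\frac{1}{-8322} - 18177\right) \left(- \frac{1}{3266}\right) - - \frac{5032}{21685} = \left(- \frac{1}{8322} - 18177\right) \left(- \frac{1}{3266}\right) + \frac{5032}{21685} = \left(- \frac{151268995}{8322}\right) \left(- \frac{1}{3266}\right) + \frac{5032}{21685} = \frac{151268995}{27179652} + \frac{5032}{21685} = \frac{3417036165439}{589390753620}$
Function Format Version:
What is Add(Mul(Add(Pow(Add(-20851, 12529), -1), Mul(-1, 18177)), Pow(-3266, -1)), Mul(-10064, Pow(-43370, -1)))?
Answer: Rational(3417036165439, 589390753620) ≈ 5.7976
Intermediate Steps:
Add(Mul(Add(Pow(Add(-20851, 12529), -1), Mul(-1, 18177)), Pow(-3266, -1)), Mul(-10064, Pow(-43370, -1))) = Add(Mul(Add(Pow(-8322, -1), -18177), Rational(-1, 3266)), Mul(-10064, Rational(-1, 43370))) = Add(Mul(Add(Rational(-1, 8322), -18177), Rational(-1, 3266)), Rational(5032, 21685)) = Add(Mul(Rational(-151268995, 8322), Rational(-1, 3266)), Rational(5032, 21685)) = Add(Rational(151268995, 27179652), Rational(5032, 21685)) = Rational(3417036165439, 589390753620)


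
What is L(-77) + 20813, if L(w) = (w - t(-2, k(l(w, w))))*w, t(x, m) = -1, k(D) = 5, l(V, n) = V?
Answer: 26665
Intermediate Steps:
L(w) = w*(1 + w) (L(w) = (w - 1*(-1))*w = (w + 1)*w = (1 + w)*w = w*(1 + w))
L(-77) + 20813 = -77*(1 - 77) + 20813 = -77*(-76) + 20813 = 5852 + 20813 = 26665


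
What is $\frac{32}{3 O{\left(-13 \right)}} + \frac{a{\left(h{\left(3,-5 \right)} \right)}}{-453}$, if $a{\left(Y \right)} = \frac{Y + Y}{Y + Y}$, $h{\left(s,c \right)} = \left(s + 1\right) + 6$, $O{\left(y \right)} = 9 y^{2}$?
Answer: $\frac{3311}{689013} \approx 0.0048054$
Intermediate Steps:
$h{\left(s,c \right)} = 7 + s$ ($h{\left(s,c \right)} = \left(1 + s\right) + 6 = 7 + s$)
$a{\left(Y \right)} = 1$ ($a{\left(Y \right)} = \frac{2 Y}{2 Y} = 2 Y \frac{1}{2 Y} = 1$)
$\frac{32}{3 O{\left(-13 \right)}} + \frac{a{\left(h{\left(3,-5 \right)} \right)}}{-453} = \frac{32}{3 \cdot 9 \left(-13\right)^{2}} + 1 \frac{1}{-453} = \frac{32}{3 \cdot 9 \cdot 169} + 1 \left(- \frac{1}{453}\right) = \frac{32}{3 \cdot 1521} - \frac{1}{453} = \frac{32}{4563} - \frac{1}{453} = \frac{3311}{689013}$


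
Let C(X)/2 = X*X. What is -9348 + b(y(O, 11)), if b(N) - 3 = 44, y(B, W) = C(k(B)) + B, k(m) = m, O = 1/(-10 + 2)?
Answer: -9301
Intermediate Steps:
O = -1/8 (O = 1/(-8) = -1/8 ≈ -0.12500)
C(X) = 2*X**2 (C(X) = 2*(X*X) = 2*X**2)
y(B, W) = B + 2*B**2 (y(B, W) = 2*B**2 + B = B + 2*B**2)
b(N) = 47 (b(N) = 3 + 44 = 47)
-9348 + b(y(O, 11)) = -9348 + 47 = -9301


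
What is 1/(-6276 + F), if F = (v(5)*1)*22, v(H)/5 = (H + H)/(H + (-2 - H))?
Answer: -1/6826 ≈ -0.00014650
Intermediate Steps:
v(H) = -5*H (v(H) = 5*((H + H)/(H + (-2 - H))) = 5*((2*H)/(-2)) = 5*((2*H)*(-½)) = 5*(-H) = -5*H)
F = -550 (F = (-5*5*1)*22 = -25*1*22 = -25*22 = -550)
1/(-6276 + F) = 1/(-6276 - 550) = 1/(-6826) = -1/6826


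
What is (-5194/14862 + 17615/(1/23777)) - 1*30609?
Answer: 3112112056429/7431 ≈ 4.1880e+8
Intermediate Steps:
(-5194/14862 + 17615/(1/23777)) - 1*30609 = (-5194*1/14862 + 17615/(1/23777)) - 30609 = (-2597/7431 + 17615*23777) - 30609 = (-2597/7431 + 418831855) - 30609 = 3112339511908/7431 - 30609 = 3112112056429/7431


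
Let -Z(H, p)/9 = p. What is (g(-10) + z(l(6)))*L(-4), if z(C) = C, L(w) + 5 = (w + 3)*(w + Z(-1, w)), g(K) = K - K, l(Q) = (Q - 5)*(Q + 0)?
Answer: -222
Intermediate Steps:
l(Q) = Q*(-5 + Q) (l(Q) = (-5 + Q)*Q = Q*(-5 + Q))
g(K) = 0
Z(H, p) = -9*p
L(w) = -5 - 8*w*(3 + w) (L(w) = -5 + (w + 3)*(w - 9*w) = -5 + (3 + w)*(-8*w) = -5 - 8*w*(3 + w))
(g(-10) + z(l(6)))*L(-4) = (0 + 6*(-5 + 6))*(-5 - 24*(-4) - 8*(-4)**2) = (0 + 6*1)*(-5 + 96 - 8*16) = (0 + 6)*(-5 + 96 - 128) = 6*(-37) = -222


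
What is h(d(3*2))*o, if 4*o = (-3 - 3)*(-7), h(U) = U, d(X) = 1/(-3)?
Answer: -7/2 ≈ -3.5000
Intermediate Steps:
d(X) = -⅓
o = 21/2 (o = ((-3 - 3)*(-7))/4 = (-6*(-7))/4 = (¼)*42 = 21/2 ≈ 10.500)
h(d(3*2))*o = -⅓*21/2 = -7/2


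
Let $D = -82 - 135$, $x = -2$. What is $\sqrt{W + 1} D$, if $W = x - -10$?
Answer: $-651$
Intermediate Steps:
$W = 8$ ($W = -2 - -10 = -2 + 10 = 8$)
$D = -217$ ($D = -82 - 135 = -217$)
$\sqrt{W + 1} D = \sqrt{8 + 1} \left(-217\right) = \sqrt{9} \left(-217\right) = 3 \left(-217\right) = -651$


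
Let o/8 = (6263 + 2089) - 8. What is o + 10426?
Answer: 77178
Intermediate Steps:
o = 66752 (o = 8*((6263 + 2089) - 8) = 8*(8352 - 8) = 8*8344 = 66752)
o + 10426 = 66752 + 10426 = 77178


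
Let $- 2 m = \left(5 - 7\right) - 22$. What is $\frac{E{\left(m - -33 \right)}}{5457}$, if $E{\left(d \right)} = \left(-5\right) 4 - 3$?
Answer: $- \frac{23}{5457} \approx -0.0042148$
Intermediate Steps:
$m = 12$ ($m = - \frac{\left(5 - 7\right) - 22}{2} = - \frac{-2 - 22}{2} = \left(- \frac{1}{2}\right) \left(-24\right) = 12$)
$E{\left(d \right)} = -23$ ($E{\left(d \right)} = -20 - 3 = -23$)
$\frac{E{\left(m - -33 \right)}}{5457} = - \frac{23}{5457}$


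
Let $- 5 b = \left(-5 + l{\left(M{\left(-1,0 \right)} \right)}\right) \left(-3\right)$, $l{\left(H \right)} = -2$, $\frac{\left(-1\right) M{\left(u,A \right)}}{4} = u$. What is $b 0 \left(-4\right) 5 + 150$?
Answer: $150$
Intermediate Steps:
$M{\left(u,A \right)} = - 4 u$
$b = - \frac{21}{5}$ ($b = - \frac{\left(-5 - 2\right) \left(-3\right)}{5} = - \frac{\left(-7\right) \left(-3\right)}{5} = \left(- \frac{1}{5}\right) 21 = - \frac{21}{5} \approx -4.2$)
$b 0 \left(-4\right) 5 + 150 = - \frac{21 \cdot 0 \left(-4\right) 5}{5} + 150 = - \frac{21 \cdot 0 \cdot 5}{5} + 150 = \left(- \frac{21}{5}\right) 0 + 150 = 0 + 150 = 150$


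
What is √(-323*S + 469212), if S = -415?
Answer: √603257 ≈ 776.70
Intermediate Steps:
√(-323*S + 469212) = √(-323*(-415) + 469212) = √(134045 + 469212) = √603257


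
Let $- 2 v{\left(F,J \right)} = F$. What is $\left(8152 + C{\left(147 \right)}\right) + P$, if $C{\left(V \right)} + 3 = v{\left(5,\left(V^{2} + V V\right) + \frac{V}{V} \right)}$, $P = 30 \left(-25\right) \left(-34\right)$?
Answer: $\frac{67293}{2} \approx 33647.0$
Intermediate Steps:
$P = 25500$ ($P = \left(-750\right) \left(-34\right) = 25500$)
$v{\left(F,J \right)} = - \frac{F}{2}$
$C{\left(V \right)} = - \frac{11}{2}$ ($C{\left(V \right)} = -3 - \frac{5}{2} = - \frac{11}{2}$)
$\left(8152 + C{\left(147 \right)}\right) + P = \left(8152 - \frac{11}{2}\right) + 25500 = \frac{16293}{2} + 25500 = \frac{67293}{2}$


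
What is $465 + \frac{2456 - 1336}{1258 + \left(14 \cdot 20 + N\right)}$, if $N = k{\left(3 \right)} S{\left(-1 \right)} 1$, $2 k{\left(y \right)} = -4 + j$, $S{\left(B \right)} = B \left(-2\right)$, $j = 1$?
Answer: $\frac{142979}{307} \approx 465.73$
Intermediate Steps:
$S{\left(B \right)} = - 2 B$
$k{\left(y \right)} = - \frac{3}{2}$ ($k{\left(y \right)} = \frac{-4 + 1}{2} = \frac{1}{2} \left(-3\right) = - \frac{3}{2}$)
$N = -3$ ($N = - \frac{3 \left(\left(-2\right) \left(-1\right)\right)}{2} \cdot 1 = \left(- \frac{3}{2}\right) 2 \cdot 1 = \left(-3\right) 1 = -3$)
$465 + \frac{2456 - 1336}{1258 + \left(14 \cdot 20 + N\right)} = 465 + \frac{2456 - 1336}{1258 + \left(14 \cdot 20 - 3\right)} = 465 + \frac{1120}{1258 + \left(280 - 3\right)} = 465 + \frac{1120}{1258 + 277} = 465 + \frac{1120}{1535} = 465 + 1120 \cdot \frac{1}{1535} = 465 + \frac{224}{307} = \frac{142979}{307}$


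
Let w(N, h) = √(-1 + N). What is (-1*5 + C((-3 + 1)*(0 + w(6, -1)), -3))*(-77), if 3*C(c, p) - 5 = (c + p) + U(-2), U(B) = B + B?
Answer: 1309/3 + 154*√5/3 ≈ 551.12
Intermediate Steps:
U(B) = 2*B
C(c, p) = ⅓ + c/3 + p/3 (C(c, p) = 5/3 + ((c + p) + 2*(-2))/3 = 5/3 + ((c + p) - 4)/3 = 5/3 + (-4 + c + p)/3 = 5/3 + (-4/3 + c/3 + p/3) = ⅓ + c/3 + p/3)
(-1*5 + C((-3 + 1)*(0 + w(6, -1)), -3))*(-77) = (-1*5 + (⅓ + ((-3 + 1)*(0 + √(-1 + 6)))/3 + (⅓)*(-3)))*(-77) = (-5 + (⅓ + (-2*(0 + √5))/3 - 1))*(-77) = (-5 + (⅓ + (-2*√5)/3 - 1))*(-77) = (-5 + (⅓ - 2*√5/3 - 1))*(-77) = (-5 + (-⅔ - 2*√5/3))*(-77) = (-17/3 - 2*√5/3)*(-77) = 1309/3 + 154*√5/3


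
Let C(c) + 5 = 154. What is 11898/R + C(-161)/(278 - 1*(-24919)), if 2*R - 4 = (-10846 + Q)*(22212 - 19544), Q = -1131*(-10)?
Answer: 65336938/2599398111 ≈ 0.025135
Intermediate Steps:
C(c) = 149 (C(c) = -5 + 154 = 149)
Q = 11310
R = 618978 (R = 2 + ((-10846 + 11310)*(22212 - 19544))/2 = 2 + (464*2668)/2 = 2 + (½)*1237952 = 2 + 618976 = 618978)
11898/R + C(-161)/(278 - 1*(-24919)) = 11898/618978 + 149/(278 - 1*(-24919)) = 11898*(1/618978) + 149/(278 + 24919) = 1983/103163 + 149/25197 = 65336938/2599398111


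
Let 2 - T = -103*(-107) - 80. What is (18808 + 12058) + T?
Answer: 19927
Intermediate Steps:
T = -10939 (T = 2 - (-103*(-107) - 80) = 2 - (11021 - 80) = 2 - 1*10941 = 2 - 10941 = -10939)
(18808 + 12058) + T = (18808 + 12058) - 10939 = 30866 - 10939 = 19927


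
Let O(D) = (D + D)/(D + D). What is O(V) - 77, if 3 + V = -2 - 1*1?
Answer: -76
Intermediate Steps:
V = -6 (V = -3 + (-2 - 1*1) = -3 + (-2 - 1) = -3 - 3 = -6)
O(D) = 1 (O(D) = (2*D)/((2*D)) = (2*D)*(1/(2*D)) = 1)
O(V) - 77 = 1 - 77 = -76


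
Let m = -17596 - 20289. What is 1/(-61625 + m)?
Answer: -1/99510 ≈ -1.0049e-5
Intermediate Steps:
m = -37885
1/(-61625 + m) = 1/(-61625 - 37885) = 1/(-99510) = -1/99510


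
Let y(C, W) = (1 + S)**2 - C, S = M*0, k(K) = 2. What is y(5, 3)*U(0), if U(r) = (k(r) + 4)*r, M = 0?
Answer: 0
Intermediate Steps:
U(r) = 6*r (U(r) = (2 + 4)*r = 6*r)
S = 0 (S = 0*0 = 0)
y(C, W) = 1 - C (y(C, W) = (1 + 0)**2 - C = 1**2 - C = 1 - C)
y(5, 3)*U(0) = (1 - 1*5)*(6*0) = (1 - 5)*0 = -4*0 = 0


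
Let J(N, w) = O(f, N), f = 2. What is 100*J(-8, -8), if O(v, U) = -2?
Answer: -200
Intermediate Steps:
J(N, w) = -2
100*J(-8, -8) = 100*(-2) = -200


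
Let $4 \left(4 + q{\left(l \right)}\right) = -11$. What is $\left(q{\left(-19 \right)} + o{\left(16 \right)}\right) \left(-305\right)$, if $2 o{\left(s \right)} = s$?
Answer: $- \frac{1525}{4} \approx -381.25$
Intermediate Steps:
$q{\left(l \right)} = - \frac{27}{4}$ ($q{\left(l \right)} = -4 + \frac{1}{4} \left(-11\right) = -4 - \frac{11}{4} = - \frac{27}{4}$)
$o{\left(s \right)} = \frac{s}{2}$
$\left(q{\left(-19 \right)} + o{\left(16 \right)}\right) \left(-305\right) = \left(- \frac{27}{4} + \frac{1}{2} \cdot 16\right) \left(-305\right) = \left(- \frac{27}{4} + 8\right) \left(-305\right) = \frac{5}{4} \left(-305\right) = - \frac{1525}{4}$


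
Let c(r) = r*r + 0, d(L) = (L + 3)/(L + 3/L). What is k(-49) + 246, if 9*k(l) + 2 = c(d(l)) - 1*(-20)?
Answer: 3226072657/13003236 ≈ 248.10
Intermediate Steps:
d(L) = (3 + L)/(L + 3/L)
c(r) = r² (c(r) = r² + 0 = r²)
k(l) = 2 + l²*(3 + l)²/(9*(3 + l²)²) (k(l) = -2/9 + ((l*(3 + l)/(3 + l²))² - 1*(-20))/9 = -2/9 + (l²*(3 + l)²/(3 + l²)² + 20)/9 = -2/9 + (20 + l²*(3 + l)²/(3 + l²)²)/9 = -2/9 + (20/9 + l²*(3 + l)²/(9*(3 + l²)²)) = 2 + l²*(3 + l)²/(9*(3 + l²)²))
k(-49) + 246 = (2 + (⅑)*(-49)²*(3 - 49)²/(3 + (-49)²)²) + 246 = (2 + (⅑)*2401*(-46)²/(3 + 2401)²) + 246 = (2 + (⅑)*2401*2116/2404²) + 246 = (2 + (⅑)*2401*2116*(1/5779216)) + 246 = (2 + 1270129/13003236) + 246 = 27276601/13003236 + 246 = 3226072657/13003236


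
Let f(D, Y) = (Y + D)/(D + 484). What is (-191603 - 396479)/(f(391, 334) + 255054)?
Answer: -20582870/8926919 ≈ -2.3057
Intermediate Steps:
f(D, Y) = (D + Y)/(484 + D)
(-191603 - 396479)/(f(391, 334) + 255054) = (-191603 - 396479)/((391 + 334)/(484 + 391) + 255054) = -588082/(725/875 + 255054) = -588082/((1/875)*725 + 255054) = -588082/(29/35 + 255054) = -588082/8926919/35 = -588082*35/8926919 = -20582870/8926919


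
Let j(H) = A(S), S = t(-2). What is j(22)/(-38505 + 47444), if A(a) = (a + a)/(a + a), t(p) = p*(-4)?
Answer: 1/8939 ≈ 0.00011187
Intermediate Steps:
t(p) = -4*p
S = 8 (S = -4*(-2) = 8)
A(a) = 1 (A(a) = (2*a)/((2*a)) = (2*a)*(1/(2*a)) = 1)
j(H) = 1
j(22)/(-38505 + 47444) = 1/(-38505 + 47444) = 1/8939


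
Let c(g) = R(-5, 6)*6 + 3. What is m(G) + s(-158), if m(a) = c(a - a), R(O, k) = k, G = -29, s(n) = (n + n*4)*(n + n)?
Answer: 249679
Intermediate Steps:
s(n) = 10*n**2 (s(n) = (n + 4*n)*(2*n) = (5*n)*(2*n) = 10*n**2)
c(g) = 39 (c(g) = 6*6 + 3 = 36 + 3 = 39)
m(a) = 39
m(G) + s(-158) = 39 + 10*(-158)**2 = 39 + 10*24964 = 39 + 249640 = 249679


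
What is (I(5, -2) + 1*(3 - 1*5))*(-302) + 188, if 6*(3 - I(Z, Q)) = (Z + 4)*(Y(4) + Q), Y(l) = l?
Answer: 792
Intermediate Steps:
I(Z, Q) = 3 - (4 + Q)*(4 + Z)/6 (I(Z, Q) = 3 - (Z + 4)*(4 + Q)/6 = 3 - (4 + Z)*(4 + Q)/6 = 3 - (4 + Q)*(4 + Z)/6)
(I(5, -2) + 1*(3 - 1*5))*(-302) + 188 = ((⅓ - ⅔*(-2) - ⅔*5 - ⅙*(-2)*5) + 1*(3 - 1*5))*(-302) + 188 = ((⅓ + 4/3 - 10/3 + 5/3) + 1*(3 - 5))*(-302) + 188 = (0 + 1*(-2))*(-302) + 188 = (0 - 2)*(-302) + 188 = -2*(-302) + 188 = 604 + 188 = 792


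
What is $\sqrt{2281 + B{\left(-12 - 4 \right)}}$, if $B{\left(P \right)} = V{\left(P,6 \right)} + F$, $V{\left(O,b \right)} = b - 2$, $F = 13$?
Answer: $\sqrt{2298} \approx 47.937$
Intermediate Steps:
$V{\left(O,b \right)} = -2 + b$
$B{\left(P \right)} = 17$ ($B{\left(P \right)} = \left(-2 + 6\right) + 13 = 4 + 13 = 17$)
$\sqrt{2281 + B{\left(-12 - 4 \right)}} = \sqrt{2281 + 17} = \sqrt{2298}$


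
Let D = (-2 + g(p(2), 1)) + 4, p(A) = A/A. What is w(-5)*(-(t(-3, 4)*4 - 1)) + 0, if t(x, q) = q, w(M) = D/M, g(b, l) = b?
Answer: 9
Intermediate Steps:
p(A) = 1
D = 3 (D = (-2 + 1) + 4 = -1 + 4 = 3)
w(M) = 3/M
w(-5)*(-(t(-3, 4)*4 - 1)) + 0 = (3/(-5))*(-(4*4 - 1)) + 0 = (3*(-⅕))*(-(16 - 1)) + 0 = -(-3)*15/5 + 0 = -⅗*(-15) + 0 = 9 + 0 = 9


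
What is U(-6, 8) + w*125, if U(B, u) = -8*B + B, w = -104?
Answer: -12958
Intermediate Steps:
U(B, u) = -7*B
U(-6, 8) + w*125 = -7*(-6) - 104*125 = 42 - 13000 = -12958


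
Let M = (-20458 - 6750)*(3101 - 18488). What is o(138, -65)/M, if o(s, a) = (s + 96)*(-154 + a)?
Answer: -8541/69774916 ≈ -0.00012241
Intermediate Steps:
M = 418649496 (M = -27208*(-15387) = 418649496)
o(s, a) = (-154 + a)*(96 + s) (o(s, a) = (96 + s)*(-154 + a) = (-154 + a)*(96 + s))
o(138, -65)/M = (-14784 - 154*138 + 96*(-65) - 65*138)/418649496 = (-14784 - 21252 - 6240 - 8970)*(1/418649496) = -51246*1/418649496 = -8541/69774916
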